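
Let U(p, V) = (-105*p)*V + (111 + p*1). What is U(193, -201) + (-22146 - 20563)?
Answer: 4030860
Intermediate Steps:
U(p, V) = 111 + p - 105*V*p (U(p, V) = -105*V*p + (111 + p) = 111 + p - 105*V*p)
U(193, -201) + (-22146 - 20563) = (111 + 193 - 105*(-201)*193) + (-22146 - 20563) = (111 + 193 + 4073265) - 42709 = 4073569 - 42709 = 4030860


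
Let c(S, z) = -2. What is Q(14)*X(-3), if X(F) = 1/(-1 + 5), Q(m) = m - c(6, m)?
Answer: 4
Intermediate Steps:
Q(m) = 2 + m (Q(m) = m - 1*(-2) = m + 2 = 2 + m)
X(F) = 1/4
Q(14)*X(-3) = (2 + 14)*(1/4) = 16*(1/4) = 4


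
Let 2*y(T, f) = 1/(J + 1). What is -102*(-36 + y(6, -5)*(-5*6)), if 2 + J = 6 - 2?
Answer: 4182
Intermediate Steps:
J = 2 (J = -2 + (6 - 2) = -2 + 4 = 2)
y(T, f) = 1/6 (y(T, f) = 1/(2*(2 + 1)) = (1/2)/3 = (1/2)*(1/3) = 1/6)
-102*(-36 + y(6, -5)*(-5*6)) = -102*(-36 + (-5*6)/6) = -102*(-36 + (1/6)*(-30)) = -102*(-36 - 5) = -102*(-41) = 4182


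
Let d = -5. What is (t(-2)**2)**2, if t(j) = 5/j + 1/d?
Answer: 531441/10000 ≈ 53.144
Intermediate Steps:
t(j) = -1/5 + 5/j (t(j) = 5/j + 1/(-5) = 5/j + 1*(-1/5) = 5/j - 1/5 = -1/5 + 5/j)
(t(-2)**2)**2 = (((1/5)*(25 - 1*(-2))/(-2))**2)**2 = (((1/5)*(-1/2)*(25 + 2))**2)**2 = (((1/5)*(-1/2)*27)**2)**2 = ((-27/10)**2)**2 = (729/100)**2 = 531441/10000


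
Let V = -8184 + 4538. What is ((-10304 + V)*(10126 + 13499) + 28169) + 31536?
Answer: -329509045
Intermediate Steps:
V = -3646
((-10304 + V)*(10126 + 13499) + 28169) + 31536 = ((-10304 - 3646)*(10126 + 13499) + 28169) + 31536 = (-13950*23625 + 28169) + 31536 = (-329568750 + 28169) + 31536 = -329540581 + 31536 = -329509045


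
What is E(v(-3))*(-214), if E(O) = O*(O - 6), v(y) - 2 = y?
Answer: -1498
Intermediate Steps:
v(y) = 2 + y
E(O) = O*(-6 + O)
E(v(-3))*(-214) = ((2 - 3)*(-6 + (2 - 3)))*(-214) = -(-6 - 1)*(-214) = -1*(-7)*(-214) = 7*(-214) = -1498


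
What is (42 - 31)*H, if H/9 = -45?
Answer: -4455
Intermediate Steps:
H = -405 (H = 9*(-45) = -405)
(42 - 31)*H = (42 - 31)*(-405) = 11*(-405) = -4455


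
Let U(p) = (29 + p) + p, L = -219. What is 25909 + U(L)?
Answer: 25500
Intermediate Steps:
U(p) = 29 + 2*p
25909 + U(L) = 25909 + (29 + 2*(-219)) = 25909 + (29 - 438) = 25909 - 409 = 25500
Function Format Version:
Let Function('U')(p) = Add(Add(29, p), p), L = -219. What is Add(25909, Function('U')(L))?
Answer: 25500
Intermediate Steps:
Function('U')(p) = Add(29, Mul(2, p))
Add(25909, Function('U')(L)) = Add(25909, Add(29, Mul(2, -219))) = Add(25909, Add(29, -438)) = Add(25909, -409) = 25500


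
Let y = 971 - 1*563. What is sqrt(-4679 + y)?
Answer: I*sqrt(4271) ≈ 65.353*I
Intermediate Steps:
y = 408 (y = 971 - 563 = 408)
sqrt(-4679 + y) = sqrt(-4679 + 408) = sqrt(-4271) = I*sqrt(4271)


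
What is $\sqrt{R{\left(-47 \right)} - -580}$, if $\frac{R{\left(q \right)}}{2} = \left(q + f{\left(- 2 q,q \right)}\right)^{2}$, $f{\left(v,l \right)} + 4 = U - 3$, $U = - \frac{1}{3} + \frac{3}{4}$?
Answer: $\frac{\sqrt{910418}}{12} \approx 79.513$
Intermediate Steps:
$U = \frac{5}{12}$ ($U = \left(-1\right) \frac{1}{3} + 3 \cdot \frac{1}{4} = - \frac{1}{3} + \frac{3}{4} = \frac{5}{12} \approx 0.41667$)
$f{\left(v,l \right)} = - \frac{79}{12}$ ($f{\left(v,l \right)} = -4 + \left(\frac{5}{12} - 3\right) = -4 - \frac{31}{12} = - \frac{79}{12}$)
$R{\left(q \right)} = 2 \left(- \frac{79}{12} + q\right)^{2}$ ($R{\left(q \right)} = 2 \left(q - \frac{79}{12}\right)^{2} = 2 \left(- \frac{79}{12} + q\right)^{2}$)
$\sqrt{R{\left(-47 \right)} - -580} = \sqrt{\frac{\left(-79 + 12 \left(-47\right)\right)^{2}}{72} - -580} = \sqrt{\frac{\left(-79 - 564\right)^{2}}{72} + 580} = \sqrt{\frac{\left(-643\right)^{2}}{72} + 580} = \sqrt{\frac{1}{72} \cdot 413449 + 580} = \sqrt{\frac{413449}{72} + 580} = \sqrt{\frac{455209}{72}} = \frac{\sqrt{910418}}{12}$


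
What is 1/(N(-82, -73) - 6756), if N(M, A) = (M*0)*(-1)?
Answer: -1/6756 ≈ -0.00014802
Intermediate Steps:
N(M, A) = 0 (N(M, A) = 0*(-1) = 0)
1/(N(-82, -73) - 6756) = 1/(0 - 6756) = 1/(-6756) = -1/6756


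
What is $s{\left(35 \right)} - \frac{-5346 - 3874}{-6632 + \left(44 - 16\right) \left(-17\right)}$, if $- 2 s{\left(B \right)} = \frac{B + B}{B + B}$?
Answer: $- \frac{6387}{3554} \approx -1.7971$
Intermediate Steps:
$s{\left(B \right)} = - \frac{1}{2}$ ($s{\left(B \right)} = - \frac{\left(B + B\right) \frac{1}{B + B}}{2} = - \frac{2 B \frac{1}{2 B}}{2} = \left(- \frac{1}{2}\right) 1 = - \frac{1}{2}$)
$s{\left(35 \right)} - \frac{-5346 - 3874}{-6632 + \left(44 - 16\right) \left(-17\right)} = - \frac{1}{2} - \frac{-5346 - 3874}{-6632 + \left(44 - 16\right) \left(-17\right)} = - \frac{1}{2} - - \frac{9220}{-6632 + 28 \left(-17\right)} = - \frac{1}{2} - - \frac{9220}{-6632 - 476} = - \frac{1}{2} - - \frac{9220}{-7108} = - \frac{1}{2} - \left(-9220\right) \left(- \frac{1}{7108}\right) = - \frac{1}{2} - \frac{2305}{1777} = - \frac{6387}{3554}$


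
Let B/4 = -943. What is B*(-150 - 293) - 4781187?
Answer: -3110191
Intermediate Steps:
B = -3772 (B = 4*(-943) = -3772)
B*(-150 - 293) - 4781187 = -3772*(-150 - 293) - 4781187 = -3772*(-443) - 4781187 = 1670996 - 4781187 = -3110191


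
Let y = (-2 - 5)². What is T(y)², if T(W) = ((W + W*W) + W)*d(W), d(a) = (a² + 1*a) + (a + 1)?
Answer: 39031256250000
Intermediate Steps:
y = 49 (y = (-7)² = 49)
d(a) = 1 + a² + 2*a (d(a) = (a² + a) + (1 + a) = (a + a²) + (1 + a) = 1 + a² + 2*a)
T(W) = (W² + 2*W)*(1 + W² + 2*W) (T(W) = ((W + W*W) + W)*(1 + W² + 2*W) = ((W + W²) + W)*(1 + W² + 2*W) = (W² + 2*W)*(1 + W² + 2*W))
T(y)² = (49*(2 + 49)*(1 + 49² + 2*49))² = (49*51*(1 + 2401 + 98))² = (49*51*2500)² = 6247500² = 39031256250000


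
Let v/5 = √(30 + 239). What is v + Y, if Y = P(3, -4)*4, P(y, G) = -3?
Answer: -12 + 5*√269 ≈ 70.006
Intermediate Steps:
v = 5*√269 (v = 5*√(30 + 239) = 5*√269 ≈ 82.006)
Y = -12 (Y = -3*4 = -12)
v + Y = 5*√269 - 12 = -12 + 5*√269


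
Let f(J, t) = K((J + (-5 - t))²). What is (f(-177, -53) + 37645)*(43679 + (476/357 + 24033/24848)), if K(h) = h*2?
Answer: 230950998499709/74544 ≈ 3.0982e+9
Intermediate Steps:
K(h) = 2*h
f(J, t) = 2*(-5 + J - t)² (f(J, t) = 2*(J + (-5 - t))² = 2*(-5 + J - t)²)
(f(-177, -53) + 37645)*(43679 + (476/357 + 24033/24848)) = (2*(5 - 53 - 1*(-177))² + 37645)*(43679 + (476/357 + 24033/24848)) = (2*(5 - 53 + 177)² + 37645)*(43679 + (476*(1/357) + 24033*(1/24848))) = (2*129² + 37645)*(43679 + (4/3 + 24033/24848)) = (2*16641 + 37645)*(43679 + 171491/74544) = (33282 + 37645)*(3256178867/74544) = 70927*(3256178867/74544) = 230950998499709/74544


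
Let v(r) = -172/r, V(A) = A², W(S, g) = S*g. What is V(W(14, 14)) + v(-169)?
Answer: 6492476/169 ≈ 38417.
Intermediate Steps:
V(W(14, 14)) + v(-169) = (14*14)² - 172/(-169) = 196² - 172*(-1/169) = 38416 + 172/169 = 6492476/169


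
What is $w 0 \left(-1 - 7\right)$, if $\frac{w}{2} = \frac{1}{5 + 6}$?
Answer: $0$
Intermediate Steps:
$w = \frac{2}{11}$ ($w = \frac{2}{5 + 6} = \frac{2}{11} \approx 0.18182$)
$w 0 \left(-1 - 7\right) = \frac{2 \cdot 0 \left(-1 - 7\right)}{11} = \frac{2 \cdot 0 \left(-8\right)}{11} = \frac{2}{11} \cdot 0 = 0$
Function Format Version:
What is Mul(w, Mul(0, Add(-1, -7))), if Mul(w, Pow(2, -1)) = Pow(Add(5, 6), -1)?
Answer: 0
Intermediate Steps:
w = Rational(2, 11) (w = Mul(2, Pow(Add(5, 6), -1)) = Mul(2, Pow(11, -1)) = Mul(2, Rational(1, 11)) = Rational(2, 11) ≈ 0.18182)
Mul(w, Mul(0, Add(-1, -7))) = Mul(Rational(2, 11), Mul(0, Add(-1, -7))) = Mul(Rational(2, 11), Mul(0, -8)) = Mul(Rational(2, 11), 0) = 0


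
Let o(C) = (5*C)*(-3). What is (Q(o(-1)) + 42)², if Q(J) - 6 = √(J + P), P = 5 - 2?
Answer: 2322 + 288*√2 ≈ 2729.3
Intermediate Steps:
P = 3
o(C) = -15*C
Q(J) = 6 + √(3 + J) (Q(J) = 6 + √(J + 3) = 6 + √(3 + J))
(Q(o(-1)) + 42)² = ((6 + √(3 - 15*(-1))) + 42)² = ((6 + √(3 + 15)) + 42)² = ((6 + √18) + 42)² = ((6 + 3*√2) + 42)² = (48 + 3*√2)²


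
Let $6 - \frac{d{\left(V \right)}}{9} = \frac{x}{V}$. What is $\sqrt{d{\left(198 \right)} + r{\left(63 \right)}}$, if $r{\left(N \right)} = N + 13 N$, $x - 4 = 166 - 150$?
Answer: $\frac{\sqrt{113146}}{11} \approx 30.579$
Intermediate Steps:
$x = 20$ ($x = 4 + \left(166 - 150\right) = 4 + 16 = 20$)
$r{\left(N \right)} = 14 N$
$d{\left(V \right)} = 54 - \frac{180}{V}$ ($d{\left(V \right)} = 54 - 9 \frac{20}{V} = 54 - \frac{180}{V}$)
$\sqrt{d{\left(198 \right)} + r{\left(63 \right)}} = \sqrt{\left(54 - \frac{180}{198}\right) + 14 \cdot 63} = \sqrt{\left(54 - \frac{10}{11}\right) + 882} = \sqrt{\frac{584}{11} + 882} = \sqrt{\frac{10286}{11}} = \frac{\sqrt{113146}}{11}$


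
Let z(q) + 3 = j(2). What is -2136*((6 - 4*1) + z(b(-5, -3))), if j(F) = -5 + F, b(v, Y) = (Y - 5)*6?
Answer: 8544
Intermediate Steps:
b(v, Y) = -30 + 6*Y (b(v, Y) = (-5 + Y)*6 = -30 + 6*Y)
z(q) = -6 (z(q) = -3 + (-5 + 2) = -3 - 3 = -6)
-2136*((6 - 4*1) + z(b(-5, -3))) = -2136*((6 - 4*1) - 6) = -2136*((6 - 4) - 6) = -2136*(2 - 6) = -2136*(-4) = -534*(-16) = 8544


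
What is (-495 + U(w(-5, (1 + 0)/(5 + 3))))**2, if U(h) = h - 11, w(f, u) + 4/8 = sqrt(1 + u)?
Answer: 2052347/8 - 3039*sqrt(2)/4 ≈ 2.5547e+5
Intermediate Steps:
w(f, u) = -1/2 + sqrt(1 + u)
U(h) = -11 + h
(-495 + U(w(-5, (1 + 0)/(5 + 3))))**2 = (-495 + (-11 + (-1/2 + sqrt(1 + (1 + 0)/(5 + 3)))))**2 = (-495 + (-11 + (-1/2 + sqrt(1 + 1/8))))**2 = (-495 + (-11 + (-1/2 + sqrt(9/8))))**2 = (-495 + (-11 + (-1/2 + 3*sqrt(2)/4)))**2 = (-495 + (-23/2 + 3*sqrt(2)/4))**2 = (-1013/2 + 3*sqrt(2)/4)**2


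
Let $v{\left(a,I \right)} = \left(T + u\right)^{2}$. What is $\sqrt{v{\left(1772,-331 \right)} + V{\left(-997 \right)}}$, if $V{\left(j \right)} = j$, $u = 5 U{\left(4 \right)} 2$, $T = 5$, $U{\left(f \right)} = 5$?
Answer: $26 \sqrt{3} \approx 45.033$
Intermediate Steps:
$u = 50$ ($u = 5 \cdot 5 \cdot 2 = 25 \cdot 2 = 50$)
$v{\left(a,I \right)} = 3025$ ($v{\left(a,I \right)} = \left(5 + 50\right)^{2} = 55^{2} = 3025$)
$\sqrt{v{\left(1772,-331 \right)} + V{\left(-997 \right)}} = \sqrt{3025 - 997} = \sqrt{2028} = 26 \sqrt{3}$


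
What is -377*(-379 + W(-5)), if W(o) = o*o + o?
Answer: 135343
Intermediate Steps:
W(o) = o + o² (W(o) = o² + o = o + o²)
-377*(-379 + W(-5)) = -377*(-379 - 5*(1 - 5)) = -377*(-379 - 5*(-4)) = -377*(-379 + 20) = -377*(-359) = 135343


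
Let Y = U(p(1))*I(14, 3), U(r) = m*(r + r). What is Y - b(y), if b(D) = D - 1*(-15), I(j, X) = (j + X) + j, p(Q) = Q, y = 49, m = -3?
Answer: -250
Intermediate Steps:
I(j, X) = X + 2*j (I(j, X) = (X + j) + j = X + 2*j)
b(D) = 15 + D (b(D) = D + 15 = 15 + D)
U(r) = -6*r (U(r) = -3*(r + r) = -6*r)
Y = -186 (Y = (-6*1)*(3 + 2*14) = -6*(3 + 28) = -6*31 = -186)
Y - b(y) = -186 - (15 + 49) = -186 - 1*64 = -186 - 64 = -250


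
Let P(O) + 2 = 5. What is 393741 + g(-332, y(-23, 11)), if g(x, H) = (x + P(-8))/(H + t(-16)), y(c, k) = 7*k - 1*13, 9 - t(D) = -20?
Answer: 36617584/93 ≈ 3.9374e+5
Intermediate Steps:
t(D) = 29 (t(D) = 9 - 1*(-20) = 9 + 20 = 29)
P(O) = 3 (P(O) = -2 + 5 = 3)
y(c, k) = -13 + 7*k (y(c, k) = 7*k - 13 = -13 + 7*k)
g(x, H) = (3 + x)/(29 + H) (g(x, H) = (x + 3)/(H + 29) = (3 + x)/(29 + H))
393741 + g(-332, y(-23, 11)) = 393741 + (3 - 332)/(29 + (-13 + 7*11)) = 393741 - 329/(29 + (-13 + 77)) = 393741 - 329/(29 + 64) = 393741 - 329/93 = 36617584/93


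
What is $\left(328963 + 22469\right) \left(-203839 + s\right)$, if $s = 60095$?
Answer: $-50516241408$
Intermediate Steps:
$\left(328963 + 22469\right) \left(-203839 + s\right) = \left(328963 + 22469\right) \left(-203839 + 60095\right) = 351432 \left(-143744\right) = -50516241408$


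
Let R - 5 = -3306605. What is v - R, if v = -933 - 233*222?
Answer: 3253941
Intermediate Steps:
v = -52659 (v = -933 - 51726 = -52659)
R = -3306600 (R = 5 - 3306605 = -3306600)
v - R = -52659 - 1*(-3306600) = -52659 + 3306600 = 3253941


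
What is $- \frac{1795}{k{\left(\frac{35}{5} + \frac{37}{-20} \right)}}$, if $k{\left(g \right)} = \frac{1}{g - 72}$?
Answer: $\frac{479983}{4} \approx 1.2 \cdot 10^{5}$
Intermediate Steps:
$k{\left(g \right)} = \frac{1}{-72 + g}$
$- \frac{1795}{k{\left(\frac{35}{5} + \frac{37}{-20} \right)}} = - \frac{1795}{\frac{1}{-72 + \left(\frac{35}{5} + \frac{37}{-20}\right)}} = - \frac{1795}{\frac{1}{-72 + \left(35 \cdot \frac{1}{5} + 37 \left(- \frac{1}{20}\right)\right)}} = - \frac{1795}{\frac{1}{-72 + \left(7 - \frac{37}{20}\right)}} = - \frac{1795}{\frac{1}{-72 + \frac{103}{20}}} = - \frac{1795}{\frac{1}{- \frac{1337}{20}}} = - \frac{1795}{- \frac{20}{1337}} = \left(-1795\right) \left(- \frac{1337}{20}\right) = \frac{479983}{4}$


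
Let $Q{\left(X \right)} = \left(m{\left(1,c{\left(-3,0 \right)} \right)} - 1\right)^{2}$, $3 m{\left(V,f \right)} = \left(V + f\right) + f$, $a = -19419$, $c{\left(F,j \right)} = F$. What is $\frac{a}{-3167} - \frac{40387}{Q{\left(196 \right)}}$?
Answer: $- \frac{1149907845}{202688} \approx -5673.3$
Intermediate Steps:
$m{\left(V,f \right)} = \frac{V}{3} + \frac{2 f}{3}$ ($m{\left(V,f \right)} = \frac{\left(V + f\right) + f}{3} = \frac{V + 2 f}{3} = \frac{V}{3} + \frac{2 f}{3}$)
$Q{\left(X \right)} = \frac{64}{9}$ ($Q{\left(X \right)} = \left(\left(\frac{1}{3} \cdot 1 + \frac{2}{3} \left(-3\right)\right) - 1\right)^{2} = \left(\left(\frac{1}{3} - 2\right) - 1\right)^{2} = \left(- \frac{5}{3} - 1\right)^{2} = \left(- \frac{8}{3}\right)^{2} = \frac{64}{9}$)
$\frac{a}{-3167} - \frac{40387}{Q{\left(196 \right)}} = - \frac{19419}{-3167} - \frac{40387}{\frac{64}{9}} = \left(-19419\right) \left(- \frac{1}{3167}\right) - \frac{363483}{64} = \frac{19419}{3167} - \frac{363483}{64} = - \frac{1149907845}{202688}$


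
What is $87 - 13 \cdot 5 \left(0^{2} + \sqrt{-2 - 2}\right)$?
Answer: $87 - 130 i \approx 87.0 - 130.0 i$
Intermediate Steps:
$87 - 13 \cdot 5 \left(0^{2} + \sqrt{-2 - 2}\right) = 87 - 13 \cdot 5 \left(0 + \sqrt{-4}\right) = 87 - 13 \cdot 5 \left(0 + 2 i\right) = 87 - 13 \cdot 5 \cdot 2 i = 87 - 13 \cdot 10 i = 87 - 130 i$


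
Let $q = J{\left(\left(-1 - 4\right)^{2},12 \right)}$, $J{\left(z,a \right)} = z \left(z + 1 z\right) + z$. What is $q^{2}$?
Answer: $1625625$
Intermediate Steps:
$J{\left(z,a \right)} = z + 2 z^{2}$ ($J{\left(z,a \right)} = z \left(z + z\right) + z = z 2 z + z = 2 z^{2} + z = z + 2 z^{2}$)
$q = 1275$ ($q = \left(-1 - 4\right)^{2} \left(1 + 2 \left(-1 - 4\right)^{2}\right) = \left(-5\right)^{2} \left(1 + 2 \left(-5\right)^{2}\right) = 25 \left(1 + 2 \cdot 25\right) = 25 \left(1 + 50\right) = 25 \cdot 51 = 1275$)
$q^{2} = 1275^{2} = 1625625$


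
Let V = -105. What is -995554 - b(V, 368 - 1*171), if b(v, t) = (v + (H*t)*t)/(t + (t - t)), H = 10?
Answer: -196512123/197 ≈ -9.9752e+5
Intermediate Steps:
b(v, t) = (v + 10*t²)/t (b(v, t) = (v + (10*t)*t)/(t + (t - t)) = (v + 10*t²)/(t + 0) = (v + 10*t²)/t)
-995554 - b(V, 368 - 1*171) = -995554 - (10*(368 - 1*171) - 105/(368 - 1*171)) = -995554 - (10*(368 - 171) - 105/(368 - 171)) = -995554 - (10*197 - 105/197) = -995554 - (1970 - 105*1/197) = -995554 - (1970 - 105/197) = -995554 - 1*387985/197 = -995554 - 387985/197 = -196512123/197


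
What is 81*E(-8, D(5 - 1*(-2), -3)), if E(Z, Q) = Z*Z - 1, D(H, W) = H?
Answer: 5103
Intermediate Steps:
E(Z, Q) = -1 + Z**2 (E(Z, Q) = Z**2 - 1 = -1 + Z**2)
81*E(-8, D(5 - 1*(-2), -3)) = 81*(-1 + (-8)**2) = 81*(-1 + 64) = 81*63 = 5103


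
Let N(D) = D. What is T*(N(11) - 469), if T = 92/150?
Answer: -21068/75 ≈ -280.91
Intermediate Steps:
T = 46/75 (T = 92*(1/150) = 46/75 ≈ 0.61333)
T*(N(11) - 469) = 46*(11 - 469)/75 = (46/75)*(-458) = -21068/75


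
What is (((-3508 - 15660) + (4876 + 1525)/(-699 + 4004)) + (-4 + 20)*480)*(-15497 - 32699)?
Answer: 1829589514044/3305 ≈ 5.5358e+8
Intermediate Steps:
(((-3508 - 15660) + (4876 + 1525)/(-699 + 4004)) + (-4 + 20)*480)*(-15497 - 32699) = ((-19168 + 6401/3305) + 16*480)*(-48196) = ((-19168 + 6401*(1/3305)) + 7680)*(-48196) = ((-19168 + 6401/3305) + 7680)*(-48196) = (-63343839/3305 + 7680)*(-48196) = -37961439/3305*(-48196) = 1829589514044/3305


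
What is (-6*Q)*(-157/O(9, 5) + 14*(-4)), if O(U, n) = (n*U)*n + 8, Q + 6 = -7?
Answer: -1029990/233 ≈ -4420.6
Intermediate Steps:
Q = -13 (Q = -6 - 7 = -13)
O(U, n) = 8 + U*n**2 (O(U, n) = (U*n)*n + 8 = U*n**2 + 8 = 8 + U*n**2)
(-6*Q)*(-157/O(9, 5) + 14*(-4)) = (-6*(-13))*(-157/(8 + 9*5**2) + 14*(-4)) = 78*(-157/(8 + 9*25) - 56) = 78*(-157/(8 + 225) - 56) = 78*(-157/233 - 56) = 78*(-13205/233) = -1029990/233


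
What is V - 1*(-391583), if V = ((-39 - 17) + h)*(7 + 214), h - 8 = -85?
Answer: 362190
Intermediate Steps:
h = -77 (h = 8 - 85 = -77)
V = -29393 (V = ((-39 - 17) - 77)*(7 + 214) = (-56 - 77)*221 = -133*221 = -29393)
V - 1*(-391583) = -29393 - 1*(-391583) = -29393 + 391583 = 362190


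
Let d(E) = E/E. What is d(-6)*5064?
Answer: 5064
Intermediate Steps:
d(E) = 1
d(-6)*5064 = 1*5064 = 5064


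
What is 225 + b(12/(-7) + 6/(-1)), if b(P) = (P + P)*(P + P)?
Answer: 22689/49 ≈ 463.04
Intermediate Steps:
b(P) = 4*P² (b(P) = (2*P)*(2*P) = 4*P²)
225 + b(12/(-7) + 6/(-1)) = 225 + 4*(12/(-7) + 6/(-1))² = 225 + 4*(12*(-⅐) + 6*(-1))² = 225 + 4*(-12/7 - 6)² = 225 + 4*(-54/7)² = 225 + 4*(2916/49) = 225 + 11664/49 = 22689/49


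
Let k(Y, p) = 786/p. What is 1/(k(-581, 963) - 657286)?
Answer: -321/210988544 ≈ -1.5214e-6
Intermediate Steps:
1/(k(-581, 963) - 657286) = 1/(786/963 - 657286) = 1/(786*(1/963) - 657286) = 1/(262/321 - 657286) = 1/(-210988544/321) = -321/210988544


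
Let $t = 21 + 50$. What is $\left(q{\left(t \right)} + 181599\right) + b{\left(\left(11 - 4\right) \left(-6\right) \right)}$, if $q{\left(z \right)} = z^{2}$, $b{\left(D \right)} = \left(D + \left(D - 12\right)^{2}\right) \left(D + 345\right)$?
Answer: $1057462$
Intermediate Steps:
$t = 71$
$b{\left(D \right)} = \left(345 + D\right) \left(D + \left(-12 + D\right)^{2}\right)$ ($b{\left(D \right)} = \left(D + \left(-12 + D\right)^{2}\right) \left(345 + D\right) = \left(345 + D\right) \left(D + \left(-12 + D\right)^{2}\right)$)
$\left(q{\left(t \right)} + 181599\right) + b{\left(\left(11 - 4\right) \left(-6\right) \right)} = \left(71^{2} + 181599\right) + \left(49680 + \left(\left(11 - 4\right) \left(-6\right)\right)^{3} - 7791 \left(11 - 4\right) \left(-6\right) + 322 \left(\left(11 - 4\right) \left(-6\right)\right)^{2}\right) = \left(5041 + 181599\right) + \left(49680 + \left(7 \left(-6\right)\right)^{3} - 7791 \cdot 7 \left(-6\right) + 322 \left(7 \left(-6\right)\right)^{2}\right) = 186640 + \left(49680 + \left(-42\right)^{3} - -327222 + 322 \left(-42\right)^{2}\right) = 186640 + \left(49680 - 74088 + 327222 + 322 \cdot 1764\right) = 186640 + \left(49680 - 74088 + 327222 + 568008\right) = 186640 + 870822 = 1057462$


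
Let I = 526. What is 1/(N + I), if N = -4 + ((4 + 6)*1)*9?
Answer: 1/612 ≈ 0.0016340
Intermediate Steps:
N = 86 (N = -4 + (10*1)*9 = -4 + 10*9 = -4 + 90 = 86)
1/(N + I) = 1/(86 + 526) = 1/612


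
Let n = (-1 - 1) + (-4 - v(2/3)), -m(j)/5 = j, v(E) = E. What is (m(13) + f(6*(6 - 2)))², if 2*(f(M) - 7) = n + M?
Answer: 21904/9 ≈ 2433.8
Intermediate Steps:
m(j) = -5*j
n = -20/3 (n = (-1 - 1) + (-4 - 2/3) = -2 + (-4 - 2/3) = -2 + (-4 - 1*⅔) = -2 + (-4 - ⅔) = -2 - 14/3 = -20/3 ≈ -6.6667)
f(M) = 11/3 + M/2 (f(M) = 7 + (-20/3 + M)/2 = 7 + (-10/3 + M/2) = 11/3 + M/2)
(m(13) + f(6*(6 - 2)))² = (-5*13 + (11/3 + (6*(6 - 2))/2))² = (-65 + (11/3 + (6*4)/2))² = (-65 + (11/3 + (½)*24))² = (-65 + (11/3 + 12))² = (-65 + 47/3)² = (-148/3)² = 21904/9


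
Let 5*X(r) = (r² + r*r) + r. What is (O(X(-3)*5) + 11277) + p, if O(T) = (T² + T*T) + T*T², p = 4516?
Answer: 19618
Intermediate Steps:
X(r) = r/5 + 2*r²/5 (X(r) = ((r² + r*r) + r)/5 = ((r² + r²) + r)/5 = (2*r² + r)/5 = (r + 2*r²)/5 = r/5 + 2*r²/5)
O(T) = T³ + 2*T² (O(T) = (T² + T²) + T³ = 2*T² + T³ = T³ + 2*T²)
(O(X(-3)*5) + 11277) + p = ((((⅕)*(-3)*(1 + 2*(-3)))*5)²*(2 + ((⅕)*(-3)*(1 + 2*(-3)))*5) + 11277) + 4516 = ((((⅕)*(-3)*(1 - 6))*5)²*(2 + ((⅕)*(-3)*(1 - 6))*5) + 11277) + 4516 = ((((⅕)*(-3)*(-5))*5)²*(2 + ((⅕)*(-3)*(-5))*5) + 11277) + 4516 = ((3*5)²*(2 + 3*5) + 11277) + 4516 = (15²*(2 + 15) + 11277) + 4516 = (225*17 + 11277) + 4516 = (3825 + 11277) + 4516 = 15102 + 4516 = 19618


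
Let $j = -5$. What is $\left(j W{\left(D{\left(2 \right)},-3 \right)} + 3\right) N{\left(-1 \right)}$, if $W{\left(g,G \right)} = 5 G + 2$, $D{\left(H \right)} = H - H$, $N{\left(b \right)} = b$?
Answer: $-68$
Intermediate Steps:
$D{\left(H \right)} = 0$
$W{\left(g,G \right)} = 2 + 5 G$
$\left(j W{\left(D{\left(2 \right)},-3 \right)} + 3\right) N{\left(-1 \right)} = \left(- 5 \left(2 + 5 \left(-3\right)\right) + 3\right) \left(-1\right) = \left(- 5 \left(2 - 15\right) + 3\right) \left(-1\right) = \left(\left(-5\right) \left(-13\right) + 3\right) \left(-1\right) = \left(65 + 3\right) \left(-1\right) = 68 \left(-1\right) = -68$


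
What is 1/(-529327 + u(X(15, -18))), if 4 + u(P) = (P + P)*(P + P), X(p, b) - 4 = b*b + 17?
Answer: -1/53231 ≈ -1.8786e-5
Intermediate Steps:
X(p, b) = 21 + b**2 (X(p, b) = 4 + (b*b + 17) = 4 + (b**2 + 17) = 4 + (17 + b**2) = 21 + b**2)
u(P) = -4 + 4*P**2 (u(P) = -4 + (P + P)*(P + P) = -4 + (2*P)*(2*P) = -4 + 4*P**2)
1/(-529327 + u(X(15, -18))) = 1/(-529327 + (-4 + 4*(21 + (-18)**2)**2)) = 1/(-529327 + (-4 + 4*(21 + 324)**2)) = 1/(-529327 + (-4 + 4*345**2)) = 1/(-529327 + (-4 + 4*119025)) = 1/(-529327 + (-4 + 476100)) = 1/(-529327 + 476096) = 1/(-53231) = -1/53231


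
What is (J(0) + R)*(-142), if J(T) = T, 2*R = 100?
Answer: -7100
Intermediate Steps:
R = 50 (R = (½)*100 = 50)
(J(0) + R)*(-142) = (0 + 50)*(-142) = 50*(-142) = -7100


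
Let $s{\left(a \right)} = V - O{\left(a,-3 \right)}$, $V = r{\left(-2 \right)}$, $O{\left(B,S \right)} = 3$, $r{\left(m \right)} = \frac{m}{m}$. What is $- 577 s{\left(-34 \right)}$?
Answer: $1154$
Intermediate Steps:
$r{\left(m \right)} = 1$
$V = 1$
$s{\left(a \right)} = -2$ ($s{\left(a \right)} = 1 - 3 = -2$)
$- 577 s{\left(-34 \right)} = \left(-577\right) \left(-2\right) = 1154$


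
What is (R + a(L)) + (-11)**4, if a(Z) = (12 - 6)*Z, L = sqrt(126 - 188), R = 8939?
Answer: 23580 + 6*I*sqrt(62) ≈ 23580.0 + 47.244*I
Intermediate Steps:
L = I*sqrt(62) (L = sqrt(-62) = I*sqrt(62) ≈ 7.874*I)
a(Z) = 6*Z
(R + a(L)) + (-11)**4 = (8939 + 6*(I*sqrt(62))) + (-11)**4 = (8939 + 6*I*sqrt(62)) + 14641 = 23580 + 6*I*sqrt(62)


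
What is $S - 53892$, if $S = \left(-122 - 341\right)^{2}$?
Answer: $160477$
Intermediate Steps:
$S = 214369$ ($S = \left(-463\right)^{2} = 214369$)
$S - 53892 = 214369 - 53892 = 160477$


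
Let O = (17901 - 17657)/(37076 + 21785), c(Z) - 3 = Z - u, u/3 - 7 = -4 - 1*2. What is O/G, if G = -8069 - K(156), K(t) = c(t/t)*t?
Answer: -244/484131725 ≈ -5.0399e-7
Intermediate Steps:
u = 3 (u = 21 + 3*(-4 - 1*2) = 21 + 3*(-4 - 2) = 21 + 3*(-6) = 21 - 18 = 3)
c(Z) = Z (c(Z) = 3 + (Z - 1*3) = 3 + (Z - 3) = 3 + (-3 + Z) = Z)
K(t) = t (K(t) = (t/t)*t = 1*t = t)
G = -8225 (G = -8069 - 1*156 = -8069 - 156 = -8225)
O = 244/58861 ≈ 0.0041454
O/G = (244/58861)/(-8225) = (244/58861)*(-1/8225) = -244/484131725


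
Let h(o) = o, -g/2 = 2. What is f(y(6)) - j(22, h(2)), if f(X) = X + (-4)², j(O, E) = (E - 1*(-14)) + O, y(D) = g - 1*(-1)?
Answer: -25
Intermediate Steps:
g = -4 (g = -2*2 = -4)
y(D) = -3 (y(D) = -4 - 1*(-1) = -4 + 1 = -3)
j(O, E) = 14 + E + O (j(O, E) = (E + 14) + O = (14 + E) + O = 14 + E + O)
f(X) = 16 + X (f(X) = X + 16 = 16 + X)
f(y(6)) - j(22, h(2)) = (16 - 3) - (14 + 2 + 22) = 13 - 1*38 = 13 - 38 = -25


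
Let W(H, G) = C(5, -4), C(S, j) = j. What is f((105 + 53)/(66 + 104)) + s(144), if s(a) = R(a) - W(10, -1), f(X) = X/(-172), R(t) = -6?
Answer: -29319/14620 ≈ -2.0054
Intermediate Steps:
f(X) = -X/172 (f(X) = X*(-1/172) = -X/172)
W(H, G) = -4
s(a) = -2 (s(a) = -6 - 1*(-4) = -6 + 4 = -2)
f((105 + 53)/(66 + 104)) + s(144) = -(105 + 53)/(172*(66 + 104)) - 2 = -79/(86*170) - 2 = -1/172*79/85 - 2 = -79/14620 - 2 = -29319/14620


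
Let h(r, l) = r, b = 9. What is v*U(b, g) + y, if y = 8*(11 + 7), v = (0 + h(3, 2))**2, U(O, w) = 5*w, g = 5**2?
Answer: 1269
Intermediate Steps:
g = 25
v = 9 (v = (0 + 3)**2 = 3**2 = 9)
y = 144 (y = 8*18 = 144)
v*U(b, g) + y = 9*(5*25) + 144 = 9*125 + 144 = 1125 + 144 = 1269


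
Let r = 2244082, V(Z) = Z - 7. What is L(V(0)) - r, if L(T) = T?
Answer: -2244089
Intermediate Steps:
V(Z) = -7 + Z
L(V(0)) - r = (-7 + 0) - 1*2244082 = -7 - 2244082 = -2244089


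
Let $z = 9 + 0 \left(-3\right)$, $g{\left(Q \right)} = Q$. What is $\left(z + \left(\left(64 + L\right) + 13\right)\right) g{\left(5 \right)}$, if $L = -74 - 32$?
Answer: $-100$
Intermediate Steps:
$L = -106$ ($L = -74 - 32 = -106$)
$z = 9$ ($z = 9 + 0 = 9$)
$\left(z + \left(\left(64 + L\right) + 13\right)\right) g{\left(5 \right)} = \left(9 + \left(\left(64 - 106\right) + 13\right)\right) 5 = \left(9 + \left(-42 + 13\right)\right) 5 = \left(9 - 29\right) 5 = \left(-20\right) 5 = -100$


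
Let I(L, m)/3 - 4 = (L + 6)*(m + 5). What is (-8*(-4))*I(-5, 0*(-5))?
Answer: 864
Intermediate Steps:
I(L, m) = 12 + 3*(5 + m)*(6 + L) (I(L, m) = 12 + 3*((L + 6)*(m + 5)) = 12 + 3*((6 + L)*(5 + m)) = 12 + 3*((5 + m)*(6 + L)) = 12 + 3*(5 + m)*(6 + L))
(-8*(-4))*I(-5, 0*(-5)) = (-8*(-4))*(102 + 15*(-5) + 18*(0*(-5)) + 3*(-5)*(0*(-5))) = 32*(102 - 75 + 18*0 + 3*(-5)*0) = 32*(102 - 75 + 0 + 0) = 32*27 = 864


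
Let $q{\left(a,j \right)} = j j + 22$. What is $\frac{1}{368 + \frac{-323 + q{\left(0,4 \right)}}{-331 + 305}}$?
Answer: $\frac{26}{9853} \approx 0.0026388$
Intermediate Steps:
$q{\left(a,j \right)} = 22 + j^{2}$ ($q{\left(a,j \right)} = j^{2} + 22 = 22 + j^{2}$)
$\frac{1}{368 + \frac{-323 + q{\left(0,4 \right)}}{-331 + 305}} = \frac{1}{368 + \frac{-323 + \left(22 + 4^{2}\right)}{-331 + 305}} = \frac{1}{368 + \frac{-323 + \left(22 + 16\right)}{-26}} = \frac{1}{368 + \left(-323 + 38\right) \left(- \frac{1}{26}\right)} = \frac{1}{368 - - \frac{285}{26}} = \frac{1}{368 + \frac{285}{26}} = \frac{1}{\frac{9853}{26}} = \frac{26}{9853}$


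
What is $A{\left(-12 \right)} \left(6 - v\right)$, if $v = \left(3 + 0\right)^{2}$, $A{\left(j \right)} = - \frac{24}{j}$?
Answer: $-6$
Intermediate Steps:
$v = 9$ ($v = 3^{2} = 9$)
$A{\left(-12 \right)} \left(6 - v\right) = - \frac{24}{-12} \left(6 - 9\right) = \left(-24\right) \left(- \frac{1}{12}\right) \left(6 - 9\right) = 2 \left(-3\right) = -6$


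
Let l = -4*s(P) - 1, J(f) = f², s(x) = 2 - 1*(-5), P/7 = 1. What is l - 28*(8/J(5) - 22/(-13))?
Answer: -27737/325 ≈ -85.345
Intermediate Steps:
P = 7 (P = 7*1 = 7)
s(x) = 7 (s(x) = 2 + 5 = 7)
l = -29 (l = -4*7 - 1 = -28 - 1 = -29)
l - 28*(8/J(5) - 22/(-13)) = -29 - 28*(8/(5²) - 22/(-13)) = -29 - 28*(8/25 - 22*(-1/13)) = -29 - 28*(8*(1/25) + 22/13) = -29 - 28*(8/25 + 22/13) = -29 - 28*654/325 = -29 - 18312/325 = -27737/325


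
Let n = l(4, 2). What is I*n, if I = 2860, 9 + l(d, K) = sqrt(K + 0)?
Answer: -25740 + 2860*sqrt(2) ≈ -21695.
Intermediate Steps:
l(d, K) = -9 + sqrt(K) (l(d, K) = -9 + sqrt(K + 0) = -9 + sqrt(K))
n = -9 + sqrt(2) ≈ -7.5858
I*n = 2860*(-9 + sqrt(2)) = -25740 + 2860*sqrt(2)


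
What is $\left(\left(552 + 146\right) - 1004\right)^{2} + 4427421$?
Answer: $4521057$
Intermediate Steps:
$\left(\left(552 + 146\right) - 1004\right)^{2} + 4427421 = \left(698 - 1004\right)^{2} + 4427421 = \left(-306\right)^{2} + 4427421 = 93636 + 4427421 = 4521057$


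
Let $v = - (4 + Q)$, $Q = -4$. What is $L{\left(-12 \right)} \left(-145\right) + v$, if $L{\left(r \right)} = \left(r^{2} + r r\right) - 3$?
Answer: $-41325$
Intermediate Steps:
$L{\left(r \right)} = -3 + 2 r^{2}$ ($L{\left(r \right)} = \left(r^{2} + r^{2}\right) - 3 = 2 r^{2} - 3 = -3 + 2 r^{2}$)
$v = 0$ ($v = - (4 - 4) = \left(-1\right) 0 = 0$)
$L{\left(-12 \right)} \left(-145\right) + v = \left(-3 + 2 \left(-12\right)^{2}\right) \left(-145\right) + 0 = \left(-3 + 2 \cdot 144\right) \left(-145\right) + 0 = \left(-3 + 288\right) \left(-145\right) + 0 = 285 \left(-145\right) + 0 = -41325 + 0 = -41325$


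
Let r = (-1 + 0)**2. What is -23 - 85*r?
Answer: -108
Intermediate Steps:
r = 1 (r = (-1)**2 = 1)
-23 - 85*r = -23 - 85*1 = -23 - 85 = -108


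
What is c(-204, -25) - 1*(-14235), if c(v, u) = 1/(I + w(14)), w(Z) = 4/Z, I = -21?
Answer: 2064068/145 ≈ 14235.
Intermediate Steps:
c(v, u) = -7/145 (c(v, u) = 1/(-21 + 4/14) = 1/(-21 + 4*(1/14)) = 1/(-21 + 2/7) = 1/(-145/7) = -7/145)
c(-204, -25) - 1*(-14235) = -7/145 - 1*(-14235) = -7/145 + 14235 = 2064068/145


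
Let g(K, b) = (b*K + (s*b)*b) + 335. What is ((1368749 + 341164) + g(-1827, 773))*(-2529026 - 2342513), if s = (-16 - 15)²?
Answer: -2798812886449494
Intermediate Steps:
s = 961 (s = (-31)² = 961)
g(K, b) = 335 + 961*b² + K*b (g(K, b) = (b*K + (961*b)*b) + 335 = (K*b + 961*b²) + 335 = (961*b² + K*b) + 335 = 335 + 961*b² + K*b)
((1368749 + 341164) + g(-1827, 773))*(-2529026 - 2342513) = ((1368749 + 341164) + (335 + 961*773² - 1827*773))*(-2529026 - 2342513) = (1709913 + (335 + 961*597529 - 1412271))*(-4871539) = (1709913 + (335 + 574225369 - 1412271))*(-4871539) = (1709913 + 572813433)*(-4871539) = 574523346*(-4871539) = -2798812886449494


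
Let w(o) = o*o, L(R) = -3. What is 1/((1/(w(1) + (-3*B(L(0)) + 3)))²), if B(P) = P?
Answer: 169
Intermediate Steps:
w(o) = o²
1/((1/(w(1) + (-3*B(L(0)) + 3)))²) = 1/((1/(1² + (-3*(-3) + 3)))²) = 1/((1/(1 + (9 + 3)))²) = 1/((1/(1 + 12))²) = 1/((1/13)²) = 1/(1/169) = 169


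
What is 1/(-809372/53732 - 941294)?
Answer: -13433/12644604645 ≈ -1.0623e-6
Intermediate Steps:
1/(-809372/53732 - 941294) = 1/(-809372*1/53732 - 941294) = 1/(-202343/13433 - 941294) = 1/(-12644604645/13433) = -13433/12644604645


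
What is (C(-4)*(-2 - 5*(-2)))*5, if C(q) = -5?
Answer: -200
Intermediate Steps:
(C(-4)*(-2 - 5*(-2)))*5 = -5*(-2 - 5*(-2))*5 = -5*(-2 + 10)*5 = -5*8*5 = -40*5 = -200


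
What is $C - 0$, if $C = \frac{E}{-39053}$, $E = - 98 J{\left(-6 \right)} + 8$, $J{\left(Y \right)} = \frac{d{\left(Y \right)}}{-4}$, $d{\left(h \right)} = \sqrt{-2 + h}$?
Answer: $- \frac{8}{39053} - \frac{i \sqrt{2}}{797} \approx -0.00020485 - 0.0017744 i$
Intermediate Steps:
$J{\left(Y \right)} = - \frac{\sqrt{-2 + Y}}{4}$ ($J{\left(Y \right)} = \frac{\sqrt{-2 + Y}}{-4} = \sqrt{-2 + Y} \left(- \frac{1}{4}\right) = - \frac{\sqrt{-2 + Y}}{4}$)
$E = 8 + 49 i \sqrt{2}$ ($E = - 98 \left(- \frac{\sqrt{-2 - 6}}{4}\right) + 8 = - 98 \left(- \frac{\sqrt{-8}}{4}\right) + 8 = - 98 \left(- \frac{2 i \sqrt{2}}{4}\right) + 8 = - 98 \left(- \frac{i \sqrt{2}}{2}\right) + 8 = 49 i \sqrt{2} + 8 = 8 + 49 i \sqrt{2} \approx 8.0 + 69.297 i$)
$C = - \frac{8}{39053} - \frac{i \sqrt{2}}{797}$ ($C = \frac{8 + 49 i \sqrt{2}}{-39053} = \left(8 + 49 i \sqrt{2}\right) \left(- \frac{1}{39053}\right) = - \frac{8}{39053} - \frac{i \sqrt{2}}{797} \approx -0.00020485 - 0.0017744 i$)
$C - 0 = \left(- \frac{8}{39053} - \frac{i \sqrt{2}}{797}\right) - 0 = \left(- \frac{8}{39053} - \frac{i \sqrt{2}}{797}\right) + 0 = - \frac{8}{39053} - \frac{i \sqrt{2}}{797}$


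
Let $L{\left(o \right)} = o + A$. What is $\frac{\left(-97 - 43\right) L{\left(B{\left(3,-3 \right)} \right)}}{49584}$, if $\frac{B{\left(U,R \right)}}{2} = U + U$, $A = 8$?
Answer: $- \frac{175}{3099} \approx -0.05647$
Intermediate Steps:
$B{\left(U,R \right)} = 4 U$ ($B{\left(U,R \right)} = 2 \left(U + U\right) = 2 \cdot 2 U = 4 U$)
$L{\left(o \right)} = 8 + o$ ($L{\left(o \right)} = o + 8 = 8 + o$)
$\frac{\left(-97 - 43\right) L{\left(B{\left(3,-3 \right)} \right)}}{49584} = \frac{\left(-97 - 43\right) \left(8 + 4 \cdot 3\right)}{49584} = - 140 \left(8 + 12\right) \frac{1}{49584} = \left(-140\right) 20 \cdot \frac{1}{49584} = \left(-2800\right) \frac{1}{49584} = - \frac{175}{3099}$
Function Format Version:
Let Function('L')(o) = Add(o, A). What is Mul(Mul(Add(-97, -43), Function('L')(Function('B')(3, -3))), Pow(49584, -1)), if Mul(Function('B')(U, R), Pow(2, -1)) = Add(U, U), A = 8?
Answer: Rational(-175, 3099) ≈ -0.056470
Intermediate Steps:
Function('B')(U, R) = Mul(4, U) (Function('B')(U, R) = Mul(2, Add(U, U)) = Mul(2, Mul(2, U)) = Mul(4, U))
Function('L')(o) = Add(8, o) (Function('L')(o) = Add(o, 8) = Add(8, o))
Mul(Mul(Add(-97, -43), Function('L')(Function('B')(3, -3))), Pow(49584, -1)) = Mul(Mul(Add(-97, -43), Add(8, Mul(4, 3))), Pow(49584, -1)) = Mul(Mul(-140, Add(8, 12)), Rational(1, 49584)) = Mul(Mul(-140, 20), Rational(1, 49584)) = Mul(-2800, Rational(1, 49584)) = Rational(-175, 3099)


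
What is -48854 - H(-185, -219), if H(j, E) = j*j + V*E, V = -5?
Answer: -84174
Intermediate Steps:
H(j, E) = j² - 5*E (H(j, E) = j*j - 5*E = j² - 5*E)
-48854 - H(-185, -219) = -48854 - ((-185)² - 5*(-219)) = -48854 - (34225 + 1095) = -48854 - 1*35320 = -48854 - 35320 = -84174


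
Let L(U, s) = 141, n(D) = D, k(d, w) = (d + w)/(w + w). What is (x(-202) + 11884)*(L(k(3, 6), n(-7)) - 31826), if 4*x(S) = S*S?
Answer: -699763225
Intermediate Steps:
k(d, w) = (d + w)/(2*w) (k(d, w) = (d + w)/((2*w)) = (d + w)*(1/(2*w)) = (d + w)/(2*w))
x(S) = S²/4 (x(S) = (S*S)/4 = S²/4)
(x(-202) + 11884)*(L(k(3, 6), n(-7)) - 31826) = ((¼)*(-202)² + 11884)*(141 - 31826) = ((¼)*40804 + 11884)*(-31685) = (10201 + 11884)*(-31685) = 22085*(-31685) = -699763225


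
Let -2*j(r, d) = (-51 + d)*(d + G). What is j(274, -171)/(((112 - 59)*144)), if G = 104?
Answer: -2479/2544 ≈ -0.97445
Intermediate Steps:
j(r, d) = -(-51 + d)*(104 + d)/2 (j(r, d) = -(-51 + d)*(d + 104)/2 = -(-51 + d)*(104 + d)/2)
j(274, -171)/(((112 - 59)*144)) = (2652 - 53/2*(-171) - 1/2*(-171)**2)/(((112 - 59)*144)) = (2652 + 9063/2 - 1/2*29241)/((53*144)) = (2652 + 9063/2 - 29241/2)/7632 = -7437*1/7632 = -2479/2544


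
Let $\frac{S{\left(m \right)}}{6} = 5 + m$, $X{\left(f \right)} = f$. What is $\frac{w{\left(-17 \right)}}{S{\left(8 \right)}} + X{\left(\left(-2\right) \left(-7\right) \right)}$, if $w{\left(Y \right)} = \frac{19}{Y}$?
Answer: $\frac{18545}{1326} \approx 13.986$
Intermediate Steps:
$S{\left(m \right)} = 30 + 6 m$ ($S{\left(m \right)} = 6 \left(5 + m\right) = 30 + 6 m$)
$\frac{w{\left(-17 \right)}}{S{\left(8 \right)}} + X{\left(\left(-2\right) \left(-7\right) \right)} = \frac{19 \frac{1}{-17}}{30 + 6 \cdot 8} - -14 = \frac{19 \left(- \frac{1}{17}\right)}{30 + 48} + 14 = - \frac{19}{17 \cdot 78} + 14 = \left(- \frac{19}{17}\right) \frac{1}{78} + 14 = - \frac{19}{1326} + 14 = \frac{18545}{1326}$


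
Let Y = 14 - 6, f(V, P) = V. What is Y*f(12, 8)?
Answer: 96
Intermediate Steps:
Y = 8
Y*f(12, 8) = 8*12 = 96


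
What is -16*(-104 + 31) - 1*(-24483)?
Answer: 25651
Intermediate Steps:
-16*(-104 + 31) - 1*(-24483) = -16*(-73) + 24483 = 1168 + 24483 = 25651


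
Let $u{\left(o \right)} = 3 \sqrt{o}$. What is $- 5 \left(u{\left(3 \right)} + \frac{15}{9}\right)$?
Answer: $- \frac{25}{3} - 15 \sqrt{3} \approx -34.314$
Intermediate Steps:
$- 5 \left(u{\left(3 \right)} + \frac{15}{9}\right) = - 5 \left(3 \sqrt{3} + \frac{15}{9}\right) = - 5 \left(3 \sqrt{3} + 15 \cdot \frac{1}{9}\right) = - 5 \left(3 \sqrt{3} + \frac{5}{3}\right) = - 5 \left(\frac{5}{3} + 3 \sqrt{3}\right) = - \frac{25}{3} - 15 \sqrt{3}$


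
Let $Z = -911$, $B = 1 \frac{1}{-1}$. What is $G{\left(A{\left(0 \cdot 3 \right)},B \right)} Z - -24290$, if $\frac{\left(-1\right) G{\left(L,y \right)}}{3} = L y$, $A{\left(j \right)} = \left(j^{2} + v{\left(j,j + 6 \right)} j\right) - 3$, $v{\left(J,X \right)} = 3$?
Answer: $32489$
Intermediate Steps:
$B = -1$ ($B = 1 \left(-1\right) = -1$)
$A{\left(j \right)} = -3 + j^{2} + 3 j$ ($A{\left(j \right)} = \left(j^{2} + 3 j\right) - 3 = -3 + j^{2} + 3 j$)
$G{\left(L,y \right)} = - 3 L y$
$G{\left(A{\left(0 \cdot 3 \right)},B \right)} Z - -24290 = \left(-3\right) \left(-3 + \left(0 \cdot 3\right)^{2} + 3 \cdot 0 \cdot 3\right) \left(-1\right) \left(-911\right) - -24290 = \left(-3\right) \left(-3 + 0^{2} + 3 \cdot 0\right) \left(-1\right) \left(-911\right) + 24290 = \left(-3\right) \left(-3 + 0 + 0\right) \left(-1\right) \left(-911\right) + 24290 = \left(-3\right) \left(-3\right) \left(-1\right) \left(-911\right) + 24290 = \left(-9\right) \left(-911\right) + 24290 = 8199 + 24290 = 32489$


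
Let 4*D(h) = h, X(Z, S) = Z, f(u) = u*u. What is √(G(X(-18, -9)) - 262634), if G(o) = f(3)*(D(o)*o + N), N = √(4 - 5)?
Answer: √(-261905 + 9*I) ≈ 0.0088 + 511.77*I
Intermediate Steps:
f(u) = u²
D(h) = h/4
N = I (N = √(-1) = I ≈ 1.0*I)
G(o) = 9*I + 9*o²/4 (G(o) = 3²*((o/4)*o + I) = 9*(o²/4 + I) = 9*(I + o²/4) = 9*I + 9*o²/4)
√(G(X(-18, -9)) - 262634) = √((9*I + (9/4)*(-18)²) - 262634) = √((9*I + (9/4)*324) - 262634) = √((9*I + 729) - 262634) = √((729 + 9*I) - 262634) = √(-261905 + 9*I)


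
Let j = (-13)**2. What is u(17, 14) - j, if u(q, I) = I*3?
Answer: -127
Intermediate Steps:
j = 169
u(q, I) = 3*I
u(17, 14) - j = 3*14 - 1*169 = 42 - 169 = -127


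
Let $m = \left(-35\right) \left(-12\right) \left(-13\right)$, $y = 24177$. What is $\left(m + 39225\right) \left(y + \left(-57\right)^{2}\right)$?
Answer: $926038890$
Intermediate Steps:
$m = -5460$ ($m = 420 \left(-13\right) = -5460$)
$\left(m + 39225\right) \left(y + \left(-57\right)^{2}\right) = \left(-5460 + 39225\right) \left(24177 + \left(-57\right)^{2}\right) = 33765 \left(24177 + 3249\right) = 33765 \cdot 27426 = 926038890$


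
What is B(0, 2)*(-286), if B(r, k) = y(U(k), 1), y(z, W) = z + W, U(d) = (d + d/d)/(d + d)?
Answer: -1001/2 ≈ -500.50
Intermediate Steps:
U(d) = (1 + d)/(2*d) (U(d) = (d + 1)/((2*d)) = (1 + d)*(1/(2*d)) = (1 + d)/(2*d))
y(z, W) = W + z
B(r, k) = 1 + (1 + k)/(2*k)
B(0, 2)*(-286) = ((½)*(1 + 3*2)/2)*(-286) = ((½)*(½)*(1 + 6))*(-286) = ((½)*(½)*7)*(-286) = (7/4)*(-286) = -1001/2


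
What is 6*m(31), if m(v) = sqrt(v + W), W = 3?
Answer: 6*sqrt(34) ≈ 34.986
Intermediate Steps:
m(v) = sqrt(3 + v) (m(v) = sqrt(v + 3) = sqrt(3 + v))
6*m(31) = 6*sqrt(3 + 31) = 6*sqrt(34)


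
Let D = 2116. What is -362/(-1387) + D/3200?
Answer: 1023323/1109600 ≈ 0.92225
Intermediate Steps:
-362/(-1387) + D/3200 = -362/(-1387) + 2116/3200 = -362*(-1/1387) + 2116*(1/3200) = 362/1387 + 529/800 = 1023323/1109600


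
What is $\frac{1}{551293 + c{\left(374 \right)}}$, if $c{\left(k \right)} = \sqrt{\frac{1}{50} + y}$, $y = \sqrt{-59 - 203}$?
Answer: $\frac{10}{5512930 + \sqrt{2} \sqrt{1 + 50 i \sqrt{262}}} \approx 1.8139 \cdot 10^{-6} - 9.3545 \cdot 10^{-12} i$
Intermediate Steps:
$y = i \sqrt{262}$ ($y = \sqrt{-262} = i \sqrt{262} \approx 16.186 i$)
$c{\left(k \right)} = \sqrt{\frac{1}{50} + i \sqrt{262}}$
$\frac{1}{551293 + c{\left(374 \right)}} = \frac{1}{551293 + \frac{\sqrt{2 + 100 i \sqrt{262}}}{10}}$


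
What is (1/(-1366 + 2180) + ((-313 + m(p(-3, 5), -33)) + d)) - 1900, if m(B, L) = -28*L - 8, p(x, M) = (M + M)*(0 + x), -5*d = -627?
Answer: -4768407/4070 ≈ -1171.6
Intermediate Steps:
d = 627/5 (d = -1/5*(-627) = 627/5 ≈ 125.40)
p(x, M) = 2*M*x (p(x, M) = (2*M)*x = 2*M*x)
m(B, L) = -8 - 28*L
(1/(-1366 + 2180) + ((-313 + m(p(-3, 5), -33)) + d)) - 1900 = (1/(-1366 + 2180) + ((-313 + (-8 - 28*(-33))) + 627/5)) - 1900 = (1/814 + ((-313 + (-8 + 924)) + 627/5)) - 1900 = (1/814 + ((-313 + 916) + 627/5)) - 1900 = (1/814 + (603 + 627/5)) - 1900 = (1/814 + 3642/5) - 1900 = 2964593/4070 - 1900 = -4768407/4070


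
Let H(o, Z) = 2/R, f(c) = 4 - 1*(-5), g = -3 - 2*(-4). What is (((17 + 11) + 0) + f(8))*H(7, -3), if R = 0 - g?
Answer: -74/5 ≈ -14.800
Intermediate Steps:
g = 5 (g = -3 + 8 = 5)
R = -5 (R = 0 - 1*5 = 0 - 5 = -5)
f(c) = 9 (f(c) = 4 + 5 = 9)
H(o, Z) = -⅖ (H(o, Z) = 2/(-5) = 2*(-⅕) = -⅖)
(((17 + 11) + 0) + f(8))*H(7, -3) = (((17 + 11) + 0) + 9)*(-⅖) = ((28 + 0) + 9)*(-⅖) = (28 + 9)*(-⅖) = 37*(-⅖) = -74/5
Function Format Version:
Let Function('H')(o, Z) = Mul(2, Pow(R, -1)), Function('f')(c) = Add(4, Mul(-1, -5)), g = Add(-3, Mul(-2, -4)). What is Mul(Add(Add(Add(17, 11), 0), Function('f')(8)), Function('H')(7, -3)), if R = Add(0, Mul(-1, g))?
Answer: Rational(-74, 5) ≈ -14.800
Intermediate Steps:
g = 5 (g = Add(-3, 8) = 5)
R = -5 (R = Add(0, Mul(-1, 5)) = Add(0, -5) = -5)
Function('f')(c) = 9 (Function('f')(c) = Add(4, 5) = 9)
Function('H')(o, Z) = Rational(-2, 5) (Function('H')(o, Z) = Mul(2, Pow(-5, -1)) = Mul(2, Rational(-1, 5)) = Rational(-2, 5))
Mul(Add(Add(Add(17, 11), 0), Function('f')(8)), Function('H')(7, -3)) = Mul(Add(Add(Add(17, 11), 0), 9), Rational(-2, 5)) = Mul(Add(Add(28, 0), 9), Rational(-2, 5)) = Mul(Add(28, 9), Rational(-2, 5)) = Mul(37, Rational(-2, 5)) = Rational(-74, 5)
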